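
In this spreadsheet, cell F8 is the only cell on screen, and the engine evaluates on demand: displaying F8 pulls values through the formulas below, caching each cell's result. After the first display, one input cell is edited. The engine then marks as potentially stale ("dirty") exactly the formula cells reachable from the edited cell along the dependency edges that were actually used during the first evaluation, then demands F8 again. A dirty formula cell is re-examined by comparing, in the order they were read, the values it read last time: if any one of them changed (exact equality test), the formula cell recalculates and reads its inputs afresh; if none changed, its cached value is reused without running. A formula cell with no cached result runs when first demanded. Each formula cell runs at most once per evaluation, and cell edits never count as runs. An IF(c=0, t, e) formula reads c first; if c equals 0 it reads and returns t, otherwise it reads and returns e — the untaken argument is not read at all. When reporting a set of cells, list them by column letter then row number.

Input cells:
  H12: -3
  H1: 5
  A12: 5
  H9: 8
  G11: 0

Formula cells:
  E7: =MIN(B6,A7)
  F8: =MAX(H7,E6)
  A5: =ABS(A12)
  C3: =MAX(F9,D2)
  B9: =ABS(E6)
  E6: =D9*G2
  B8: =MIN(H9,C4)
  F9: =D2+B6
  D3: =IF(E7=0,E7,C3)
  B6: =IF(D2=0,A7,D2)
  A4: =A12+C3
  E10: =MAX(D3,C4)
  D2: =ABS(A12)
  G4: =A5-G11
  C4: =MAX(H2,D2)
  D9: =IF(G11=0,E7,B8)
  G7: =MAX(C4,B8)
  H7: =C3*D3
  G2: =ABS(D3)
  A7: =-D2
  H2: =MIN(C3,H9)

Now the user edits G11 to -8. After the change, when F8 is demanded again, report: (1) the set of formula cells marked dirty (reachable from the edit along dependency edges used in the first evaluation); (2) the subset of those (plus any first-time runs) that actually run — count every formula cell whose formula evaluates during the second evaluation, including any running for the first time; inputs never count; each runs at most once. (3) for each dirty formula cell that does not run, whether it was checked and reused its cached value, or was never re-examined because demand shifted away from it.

Dirty set: D9, E6, F8.
Run set: B8, C4, D9, E6, F8, H2 (6 run).
All dirty formula cells ended up running.
The important point: the flipped condition pulls in fresh nodes; B8, C4, H2 run for the first time.

Initial pass — values computed on the first demand:
  D2 = ABS(5) = 5
  A7 = -(5) = -5
  B6 = IF(D2=0: D2=5 -> else branch D2) = 5
  E7 = MIN(5, -5) = -5
  D9 = IF(G11=0: G11=0 -> then branch E7) = -5
  F9 = 5 + 5 = 10
  C3 = MAX(10, 5) = 10
  D3 = IF(E7=0: E7=-5 -> else branch C3) = 10
  G2 = ABS(10) = 10
  E6 = -5 * 10 = -50
  H7 = 10 * 10 = 100
  F8 = MAX(100, -50) = 100

Second demand — change propagation:
  H2: newly demanded (no cache) — executes and yields 8.
  C4: newly demanded (no cache) — executes and yields 8.
  B8: newly demanded (no cache) — executes and yields 8.
  D9: re-runs because G11 0->-8; new result 8.
  E6: re-runs because D9 -5->8; new result 80.
  F8: re-runs because E6 -50->80; new result 100 (unchanged).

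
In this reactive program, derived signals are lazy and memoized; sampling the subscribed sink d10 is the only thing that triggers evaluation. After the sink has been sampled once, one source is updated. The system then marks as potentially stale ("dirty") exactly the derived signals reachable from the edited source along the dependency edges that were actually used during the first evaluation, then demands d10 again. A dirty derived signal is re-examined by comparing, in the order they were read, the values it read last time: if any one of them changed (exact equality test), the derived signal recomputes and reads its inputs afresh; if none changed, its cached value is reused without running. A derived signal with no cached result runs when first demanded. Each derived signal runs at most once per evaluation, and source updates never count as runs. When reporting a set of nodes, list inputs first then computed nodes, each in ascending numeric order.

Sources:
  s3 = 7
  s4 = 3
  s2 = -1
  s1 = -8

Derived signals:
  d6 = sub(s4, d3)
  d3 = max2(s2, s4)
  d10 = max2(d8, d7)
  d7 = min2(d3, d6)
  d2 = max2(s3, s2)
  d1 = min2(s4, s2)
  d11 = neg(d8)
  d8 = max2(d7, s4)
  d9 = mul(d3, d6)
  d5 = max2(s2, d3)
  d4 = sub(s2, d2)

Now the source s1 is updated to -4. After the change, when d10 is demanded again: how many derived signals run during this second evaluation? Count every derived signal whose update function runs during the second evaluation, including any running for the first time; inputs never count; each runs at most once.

0 derived signals run: none.
Note the shortcut — nothing in the graph depends on s1 at all, so no recomputation happens.

First demand of the output computes:
  d3 = max2(-1, 3) = 3
  d6 = sub(3, 3) = 0
  d7 = min2(3, 0) = 0
  d8 = max2(0, 3) = 3
  d10 = max2(3, 0) = 3

After the edit, cleaning proceeds:
  no node depends on s1 at all; the second demand re-runs nothing.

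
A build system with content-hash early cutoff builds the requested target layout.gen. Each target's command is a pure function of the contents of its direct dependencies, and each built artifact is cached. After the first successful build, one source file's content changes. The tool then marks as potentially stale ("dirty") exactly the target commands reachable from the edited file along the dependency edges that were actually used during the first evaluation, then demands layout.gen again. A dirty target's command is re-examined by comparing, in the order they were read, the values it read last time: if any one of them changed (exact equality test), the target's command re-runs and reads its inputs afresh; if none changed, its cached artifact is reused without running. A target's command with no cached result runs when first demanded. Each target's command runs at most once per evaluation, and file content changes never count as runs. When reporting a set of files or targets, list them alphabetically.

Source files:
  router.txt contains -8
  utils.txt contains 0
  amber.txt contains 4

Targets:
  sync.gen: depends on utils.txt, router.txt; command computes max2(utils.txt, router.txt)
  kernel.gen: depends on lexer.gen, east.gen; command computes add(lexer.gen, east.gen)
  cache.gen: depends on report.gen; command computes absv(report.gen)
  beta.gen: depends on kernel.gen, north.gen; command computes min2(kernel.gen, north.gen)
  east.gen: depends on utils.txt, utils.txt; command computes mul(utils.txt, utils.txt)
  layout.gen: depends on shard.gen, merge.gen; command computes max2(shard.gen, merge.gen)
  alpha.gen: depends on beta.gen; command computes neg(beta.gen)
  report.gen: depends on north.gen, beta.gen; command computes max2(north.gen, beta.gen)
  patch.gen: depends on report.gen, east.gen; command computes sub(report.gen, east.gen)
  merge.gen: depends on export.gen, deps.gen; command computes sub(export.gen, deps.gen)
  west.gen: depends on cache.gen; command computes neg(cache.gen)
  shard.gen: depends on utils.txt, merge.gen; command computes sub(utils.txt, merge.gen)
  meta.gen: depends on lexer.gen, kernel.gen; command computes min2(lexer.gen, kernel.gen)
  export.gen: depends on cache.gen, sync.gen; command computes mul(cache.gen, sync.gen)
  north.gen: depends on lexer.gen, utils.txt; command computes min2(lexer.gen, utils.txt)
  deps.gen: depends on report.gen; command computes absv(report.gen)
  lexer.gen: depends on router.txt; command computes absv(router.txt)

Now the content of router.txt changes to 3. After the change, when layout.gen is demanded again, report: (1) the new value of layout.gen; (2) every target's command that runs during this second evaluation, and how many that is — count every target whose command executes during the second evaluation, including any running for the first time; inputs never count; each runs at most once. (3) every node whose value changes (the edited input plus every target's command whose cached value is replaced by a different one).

New value of layout.gen: 0.
Target commands that run: beta.gen, export.gen, kernel.gen, lexer.gen, north.gen, sync.gen — 6 in total.
Values that change: kernel.gen, lexer.gen, router.txt, sync.gen.
Key observation: the cutoff stops propagation at report.gen — its inputs' values are unchanged, so it reuses its cache.

First evaluation (everything demanded from the output):
  east.gen = mul(0, 0) = 0
  lexer.gen = absv(-8) = 8
  kernel.gen = add(8, 0) = 8
  north.gen = min2(8, 0) = 0
  beta.gen = min2(8, 0) = 0
  report.gen = max2(0, 0) = 0
  cache.gen = absv(0) = 0
  deps.gen = absv(0) = 0
  sync.gen = max2(0, -8) = 0
  export.gen = mul(0, 0) = 0
  merge.gen = sub(0, 0) = 0
  shard.gen = sub(0, 0) = 0
  layout.gen = max2(0, 0) = 0

Propagation after the edit:
  lexer.gen: runs — router.txt -8->3; result 3.
  kernel.gen: runs — lexer.gen 8->3; result 3.
  north.gen: runs — lexer.gen 8->3; result 0 (same value as before).
  beta.gen: runs — kernel.gen 8->3; result 0 (same value as before).
  report.gen: checked — values it read are unchanged (north.gen unchanged, beta.gen unchanged); reused cached 0 without running.
  cache.gen: checked — values it read are unchanged (report.gen unchanged); reused cached 0 without running.
  deps.gen: checked — values it read are unchanged (report.gen unchanged); reused cached 0 without running.
  sync.gen: runs — router.txt -8->3; result 3.
  export.gen: runs — sync.gen 0->3; result 0 (same value as before).
  merge.gen: checked — values it read are unchanged (export.gen unchanged, deps.gen unchanged); reused cached 0 without running.
  shard.gen: checked — values it read are unchanged (utils.txt unchanged, merge.gen unchanged); reused cached 0 without running.
  layout.gen: checked — values it read are unchanged (shard.gen unchanged, merge.gen unchanged); reused cached 0 without running.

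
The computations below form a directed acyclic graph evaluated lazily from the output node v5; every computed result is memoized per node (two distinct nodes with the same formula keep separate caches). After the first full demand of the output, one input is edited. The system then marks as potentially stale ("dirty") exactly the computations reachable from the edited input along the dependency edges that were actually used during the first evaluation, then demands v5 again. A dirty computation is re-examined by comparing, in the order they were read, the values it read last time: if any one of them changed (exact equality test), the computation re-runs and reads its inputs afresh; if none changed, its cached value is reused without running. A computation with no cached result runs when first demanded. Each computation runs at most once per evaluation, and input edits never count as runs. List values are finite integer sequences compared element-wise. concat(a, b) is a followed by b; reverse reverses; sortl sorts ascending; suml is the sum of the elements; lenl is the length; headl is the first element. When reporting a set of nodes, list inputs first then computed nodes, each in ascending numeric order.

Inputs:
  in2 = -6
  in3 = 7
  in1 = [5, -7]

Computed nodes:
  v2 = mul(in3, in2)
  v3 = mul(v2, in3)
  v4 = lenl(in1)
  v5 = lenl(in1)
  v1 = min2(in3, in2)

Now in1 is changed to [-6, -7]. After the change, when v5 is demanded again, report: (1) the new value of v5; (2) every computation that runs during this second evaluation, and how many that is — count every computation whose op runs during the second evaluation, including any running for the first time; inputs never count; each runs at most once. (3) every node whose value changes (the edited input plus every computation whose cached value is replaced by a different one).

Demanding v5 again yields 2.
1 computations run: v5.
The nodes whose values change: in1.

First demand of the output computes:
  v5 = lenl([5, -7]) = 2

After the edit, cleaning proceeds:
  v5: a read changed (in1 [5, -7]->[-6, -7]) — executes, giving 2 — identical to its old value.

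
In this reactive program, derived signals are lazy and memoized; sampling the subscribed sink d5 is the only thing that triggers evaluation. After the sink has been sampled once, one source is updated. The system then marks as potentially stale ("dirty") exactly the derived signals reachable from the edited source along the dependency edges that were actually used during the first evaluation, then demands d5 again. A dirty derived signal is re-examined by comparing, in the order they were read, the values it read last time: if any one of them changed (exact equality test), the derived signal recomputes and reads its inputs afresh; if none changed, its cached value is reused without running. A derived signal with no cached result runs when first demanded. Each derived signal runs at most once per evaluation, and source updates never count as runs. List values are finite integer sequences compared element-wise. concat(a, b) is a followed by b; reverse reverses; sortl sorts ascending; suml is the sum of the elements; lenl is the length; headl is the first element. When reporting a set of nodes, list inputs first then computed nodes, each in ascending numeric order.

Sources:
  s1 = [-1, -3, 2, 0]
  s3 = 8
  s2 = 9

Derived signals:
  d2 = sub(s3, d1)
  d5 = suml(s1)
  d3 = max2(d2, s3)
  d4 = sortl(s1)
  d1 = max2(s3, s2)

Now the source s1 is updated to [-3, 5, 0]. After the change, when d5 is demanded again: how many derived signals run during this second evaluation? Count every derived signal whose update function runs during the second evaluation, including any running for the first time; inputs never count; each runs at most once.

First demand of the output computes:
  d5 = suml([-1, -3, 2, 0]) = -2

After the edit, cleaning proceeds:
  d5: a read changed (s1 [-1, -3, 2, 0]->[-3, 5, 0]) — executes, giving 2.

1 derived signals run: d5.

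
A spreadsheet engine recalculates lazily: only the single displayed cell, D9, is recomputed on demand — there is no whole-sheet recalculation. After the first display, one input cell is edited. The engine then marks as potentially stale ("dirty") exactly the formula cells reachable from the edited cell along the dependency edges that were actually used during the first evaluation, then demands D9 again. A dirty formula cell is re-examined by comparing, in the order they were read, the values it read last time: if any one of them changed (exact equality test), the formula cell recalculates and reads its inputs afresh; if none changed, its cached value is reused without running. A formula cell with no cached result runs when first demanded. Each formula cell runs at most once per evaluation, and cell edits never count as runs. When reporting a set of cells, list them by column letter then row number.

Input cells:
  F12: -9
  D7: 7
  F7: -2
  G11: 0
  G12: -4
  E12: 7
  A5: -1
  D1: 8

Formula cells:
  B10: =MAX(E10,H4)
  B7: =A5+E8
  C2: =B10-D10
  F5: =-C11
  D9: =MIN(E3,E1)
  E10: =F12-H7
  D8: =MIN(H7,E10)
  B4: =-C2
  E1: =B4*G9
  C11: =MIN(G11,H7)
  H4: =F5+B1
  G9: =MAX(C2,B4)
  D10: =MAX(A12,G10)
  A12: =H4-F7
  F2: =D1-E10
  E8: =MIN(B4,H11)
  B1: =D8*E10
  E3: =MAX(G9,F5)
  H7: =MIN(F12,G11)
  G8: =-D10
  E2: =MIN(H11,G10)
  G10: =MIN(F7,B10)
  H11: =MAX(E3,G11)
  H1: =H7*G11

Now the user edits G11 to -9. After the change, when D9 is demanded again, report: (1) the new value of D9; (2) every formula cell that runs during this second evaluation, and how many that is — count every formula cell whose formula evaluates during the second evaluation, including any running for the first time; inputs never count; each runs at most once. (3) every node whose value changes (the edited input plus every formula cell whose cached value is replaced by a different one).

New value of D9: 4.
Formula cells that run: C11, H7 — 2 in total.
Values that change: G11.
Key observation: the cutoff stops propagation at E10 — its inputs' values are unchanged, so it reuses its cache.

First evaluation (everything demanded from the output):
  H7 = MIN(-9, 0) = -9
  C11 = MIN(0, -9) = -9
  E10 = -9 - -9 = 0
  D8 = MIN(-9, 0) = -9
  B1 = -9 * 0 = 0
  F5 = -(-9) = 9
  H4 = 9 + 0 = 9
  A12 = 9 - -2 = 11
  B10 = MAX(0, 9) = 9
  G10 = MIN(-2, 9) = -2
  D10 = MAX(11, -2) = 11
  C2 = 9 - 11 = -2
  B4 = -(-2) = 2
  G9 = MAX(-2, 2) = 2
  E1 = 2 * 2 = 4
  E3 = MAX(2, 9) = 9
  D9 = MIN(9, 4) = 4

Propagation after the edit:
  H7: runs — G11 0->-9; result -9 (same value as before).
  C11: runs — G11 0->-9; result -9 (same value as before).
  E10: checked — values it read are unchanged (F12 unchanged, H7 unchanged); reused cached 0 without running.
  D8: checked — values it read are unchanged (H7 unchanged, E10 unchanged); reused cached -9 without running.
  B1: checked — values it read are unchanged (D8 unchanged, E10 unchanged); reused cached 0 without running.
  F5: checked — values it read are unchanged (C11 unchanged); reused cached 9 without running.
  H4: checked — values it read are unchanged (F5 unchanged, B1 unchanged); reused cached 9 without running.
  A12: checked — values it read are unchanged (H4 unchanged, F7 unchanged); reused cached 11 without running.
  B10: checked — values it read are unchanged (E10 unchanged, H4 unchanged); reused cached 9 without running.
  G10: checked — values it read are unchanged (F7 unchanged, B10 unchanged); reused cached -2 without running.
  D10: checked — values it read are unchanged (A12 unchanged, G10 unchanged); reused cached 11 without running.
  C2: checked — values it read are unchanged (B10 unchanged, D10 unchanged); reused cached -2 without running.
  B4: checked — values it read are unchanged (C2 unchanged); reused cached 2 without running.
  G9: checked — values it read are unchanged (C2 unchanged, B4 unchanged); reused cached 2 without running.
  E1: checked — values it read are unchanged (B4 unchanged, G9 unchanged); reused cached 4 without running.
  E3: checked — values it read are unchanged (G9 unchanged, F5 unchanged); reused cached 9 without running.
  D9: checked — values it read are unchanged (E3 unchanged, E1 unchanged); reused cached 4 without running.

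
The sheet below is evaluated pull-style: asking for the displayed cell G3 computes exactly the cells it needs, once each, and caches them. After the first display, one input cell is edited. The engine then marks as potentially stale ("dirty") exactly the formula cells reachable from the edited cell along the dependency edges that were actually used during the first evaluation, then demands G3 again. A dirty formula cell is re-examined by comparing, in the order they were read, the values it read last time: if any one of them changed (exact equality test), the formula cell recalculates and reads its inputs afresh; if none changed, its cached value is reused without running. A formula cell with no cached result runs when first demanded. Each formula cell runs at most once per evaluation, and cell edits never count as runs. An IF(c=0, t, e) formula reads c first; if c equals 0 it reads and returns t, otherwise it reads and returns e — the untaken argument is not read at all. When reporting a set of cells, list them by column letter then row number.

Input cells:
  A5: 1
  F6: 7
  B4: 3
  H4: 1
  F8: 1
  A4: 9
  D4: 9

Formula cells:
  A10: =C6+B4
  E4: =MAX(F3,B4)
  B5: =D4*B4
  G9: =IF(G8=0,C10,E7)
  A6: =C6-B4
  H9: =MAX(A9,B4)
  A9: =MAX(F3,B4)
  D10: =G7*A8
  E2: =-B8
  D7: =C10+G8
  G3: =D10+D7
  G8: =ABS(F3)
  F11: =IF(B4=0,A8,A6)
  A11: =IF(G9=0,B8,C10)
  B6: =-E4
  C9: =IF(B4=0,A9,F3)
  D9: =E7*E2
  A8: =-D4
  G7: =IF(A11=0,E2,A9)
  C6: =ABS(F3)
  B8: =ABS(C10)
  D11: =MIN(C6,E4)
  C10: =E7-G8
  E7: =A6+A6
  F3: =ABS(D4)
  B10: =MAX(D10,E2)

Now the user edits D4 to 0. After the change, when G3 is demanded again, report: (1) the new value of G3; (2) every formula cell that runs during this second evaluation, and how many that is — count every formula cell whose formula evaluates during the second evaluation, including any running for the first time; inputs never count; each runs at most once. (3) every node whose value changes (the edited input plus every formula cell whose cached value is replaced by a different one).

Demanding G3 again yields -6.
14 formula cells run: A6, A8, A9, A11, C6, C10, D7, D10, E7, F3, G3, G7, G8, G9.
The nodes whose values change: A6, A8, A9, A11, C6, C10, D4, D7, D10, E7, F3, G3, G7, G8, G9.

First demand of the output computes:
  A8 = -(9) = -9
  F3 = ABS(9) = 9
  A9 = MAX(9, 3) = 9
  C6 = ABS(9) = 9
  A6 = 9 - 3 = 6
  E7 = 6 + 6 = 12
  G8 = ABS(9) = 9
  C10 = 12 - 9 = 3
  D7 = 3 + 9 = 12
  G9 = IF(G8=0: G8=9 -> else branch E7) = 12
  A11 = IF(G9=0: G9=12 -> else branch C10) = 3
  G7 = IF(A11=0: A11=3 -> else branch A9) = 9
  D10 = 9 * -9 = -81
  G3 = -81 + 12 = -69

After the edit, cleaning proceeds:
  A8: a read changed (D4 9->0) — executes, giving 0.
  F3: a read changed (D4 9->0) — executes, giving 0.
  A9: a read changed (F3 9->0) — executes, giving 3.
  C6: a read changed (F3 9->0) — executes, giving 0.
  A6: a read changed (C6 9->0) — executes, giving -3.
  E7: a read changed (A6 6->-3; A6 6->-3) — executes, giving -6.
  G8: a read changed (F3 9->0) — executes, giving 0.
  C10: a read changed (E7 12->-6; G8 9->0) — executes, giving -6.
  D7: a read changed (C10 3->-6; G8 9->0) — executes, giving -6.
  G9: a read changed (G8 9->0; E7 12->-6) — executes, giving -6.
  A11: a read changed (G9 12->-6; C10 3->-6) — executes, giving -6.
  G7: a read changed (A11 3->-6; A9 9->3) — executes, giving 3.
  D10: a read changed (G7 9->3; A8 -9->0) — executes, giving 0.
  G3: a read changed (D10 -81->0; D7 12->-6) — executes, giving -6.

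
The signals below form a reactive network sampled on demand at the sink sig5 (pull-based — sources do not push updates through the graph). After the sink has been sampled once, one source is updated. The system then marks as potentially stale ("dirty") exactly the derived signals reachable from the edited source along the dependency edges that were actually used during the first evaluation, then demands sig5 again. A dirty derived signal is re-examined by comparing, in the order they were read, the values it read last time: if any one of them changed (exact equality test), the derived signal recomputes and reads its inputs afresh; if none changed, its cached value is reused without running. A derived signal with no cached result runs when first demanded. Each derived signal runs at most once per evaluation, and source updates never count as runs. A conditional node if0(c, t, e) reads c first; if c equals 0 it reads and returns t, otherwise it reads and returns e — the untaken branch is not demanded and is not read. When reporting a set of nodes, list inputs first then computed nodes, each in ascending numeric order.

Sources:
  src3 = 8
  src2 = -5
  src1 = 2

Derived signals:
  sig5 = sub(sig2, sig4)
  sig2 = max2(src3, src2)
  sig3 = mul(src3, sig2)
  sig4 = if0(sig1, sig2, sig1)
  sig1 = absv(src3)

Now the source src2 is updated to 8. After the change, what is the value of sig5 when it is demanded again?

Initial pass — values computed on the first demand:
  sig1 = absv(8) = 8
  sig2 = max2(8, -5) = 8
  sig4 = if0(sig1=8 -> else branch sig1) = 8
  sig5 = sub(8, 8) = 0

Second demand — change propagation:
  sig2: re-runs because src2 -5->8; new result 8 (unchanged).
  sig5: re-examined; everything it read last time is the same (sig2 unchanged, sig4 unchanged) — cache 0 kept, no run.

The important point: sig2 recomputes to an identical value, and the output ends up unchanged.

sig5 now evaluates to 0.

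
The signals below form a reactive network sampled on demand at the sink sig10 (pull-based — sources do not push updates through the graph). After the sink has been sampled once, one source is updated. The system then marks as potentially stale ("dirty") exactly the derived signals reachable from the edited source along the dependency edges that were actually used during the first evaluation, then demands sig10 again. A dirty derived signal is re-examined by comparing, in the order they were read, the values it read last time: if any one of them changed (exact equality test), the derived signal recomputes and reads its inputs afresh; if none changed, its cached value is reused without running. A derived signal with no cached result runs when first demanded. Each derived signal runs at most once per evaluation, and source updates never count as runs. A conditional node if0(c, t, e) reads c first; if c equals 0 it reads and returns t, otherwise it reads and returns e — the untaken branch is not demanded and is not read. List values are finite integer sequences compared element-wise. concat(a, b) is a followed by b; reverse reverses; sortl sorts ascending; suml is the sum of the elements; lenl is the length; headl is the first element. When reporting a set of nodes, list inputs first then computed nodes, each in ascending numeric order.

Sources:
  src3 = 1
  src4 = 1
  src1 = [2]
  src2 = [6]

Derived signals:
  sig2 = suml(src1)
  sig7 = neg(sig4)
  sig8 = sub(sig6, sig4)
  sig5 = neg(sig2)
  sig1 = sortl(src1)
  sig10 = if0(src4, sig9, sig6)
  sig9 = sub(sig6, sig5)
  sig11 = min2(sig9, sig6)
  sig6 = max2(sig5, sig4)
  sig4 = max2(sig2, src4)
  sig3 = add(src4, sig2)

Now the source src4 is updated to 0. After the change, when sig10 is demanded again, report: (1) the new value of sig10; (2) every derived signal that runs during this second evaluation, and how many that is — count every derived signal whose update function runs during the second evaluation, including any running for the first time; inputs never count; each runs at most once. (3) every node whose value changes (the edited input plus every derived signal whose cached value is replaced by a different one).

Initial pass — values computed on the first demand:
  sig2 = suml([2]) = 2
  sig4 = max2(2, 1) = 2
  sig5 = neg(2) = -2
  sig6 = max2(-2, 2) = 2
  sig10 = if0(src4=1 -> else branch sig6) = 2

Second demand — change propagation:
  sig4: re-runs because src4 1->0; new result 2 (unchanged).
  sig6: re-examined; everything it read last time is the same (sig5 unchanged, sig4 unchanged) — cache 2 kept, no run.
  sig9: newly demanded (no cache) — executes and yields 4.
  sig10: re-runs because src4 1->0; new result 4.

The important point: the flipped condition pulls in fresh nodes; sig9 runs for the first time.

sig10 now evaluates to 4.
Run set: sig4, sig9, sig10 (3 run).
Changed values: src4, sig10.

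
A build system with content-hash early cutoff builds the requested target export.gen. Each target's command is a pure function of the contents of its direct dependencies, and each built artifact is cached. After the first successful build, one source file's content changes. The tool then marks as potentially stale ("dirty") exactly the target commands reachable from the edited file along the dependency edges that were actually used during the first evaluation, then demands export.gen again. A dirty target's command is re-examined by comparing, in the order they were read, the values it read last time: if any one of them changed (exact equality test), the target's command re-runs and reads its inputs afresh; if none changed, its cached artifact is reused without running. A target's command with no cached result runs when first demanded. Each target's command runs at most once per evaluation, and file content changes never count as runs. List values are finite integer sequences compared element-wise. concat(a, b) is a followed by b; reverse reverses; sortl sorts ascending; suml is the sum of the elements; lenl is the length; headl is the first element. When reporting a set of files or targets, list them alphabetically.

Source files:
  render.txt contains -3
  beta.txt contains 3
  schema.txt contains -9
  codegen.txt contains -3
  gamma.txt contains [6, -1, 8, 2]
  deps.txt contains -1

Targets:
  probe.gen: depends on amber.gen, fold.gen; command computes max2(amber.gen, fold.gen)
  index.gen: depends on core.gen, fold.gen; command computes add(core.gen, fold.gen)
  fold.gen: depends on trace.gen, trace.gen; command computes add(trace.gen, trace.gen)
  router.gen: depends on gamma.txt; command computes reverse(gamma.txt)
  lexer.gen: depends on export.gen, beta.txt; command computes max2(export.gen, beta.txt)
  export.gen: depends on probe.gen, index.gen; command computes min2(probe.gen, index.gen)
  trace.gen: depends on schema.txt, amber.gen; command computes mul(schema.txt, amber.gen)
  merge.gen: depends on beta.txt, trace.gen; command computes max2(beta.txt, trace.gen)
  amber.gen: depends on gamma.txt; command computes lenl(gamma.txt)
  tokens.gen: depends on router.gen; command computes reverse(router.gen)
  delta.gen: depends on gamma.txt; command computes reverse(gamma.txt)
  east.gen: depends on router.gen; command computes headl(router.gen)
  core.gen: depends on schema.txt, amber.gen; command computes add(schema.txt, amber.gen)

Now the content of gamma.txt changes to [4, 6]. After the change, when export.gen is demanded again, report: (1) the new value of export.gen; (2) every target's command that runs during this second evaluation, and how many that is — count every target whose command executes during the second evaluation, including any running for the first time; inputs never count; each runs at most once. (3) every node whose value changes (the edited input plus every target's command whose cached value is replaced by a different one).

First evaluation (everything demanded from the output):
  amber.gen = lenl([6, -1, 8, 2]) = 4
  core.gen = add(-9, 4) = -5
  trace.gen = mul(-9, 4) = -36
  fold.gen = add(-36, -36) = -72
  index.gen = add(-5, -72) = -77
  probe.gen = max2(4, -72) = 4
  export.gen = min2(4, -77) = -77

Propagation after the edit:
  amber.gen: runs — gamma.txt [6, -1, 8, 2]->[4, 6]; result 2.
  core.gen: runs — amber.gen 4->2; result -7.
  trace.gen: runs — amber.gen 4->2; result -18.
  fold.gen: runs — trace.gen -36->-18; trace.gen -36->-18; result -36.
  index.gen: runs — core.gen -5->-7; fold.gen -72->-36; result -43.
  probe.gen: runs — amber.gen 4->2; fold.gen -72->-36; result 2.
  export.gen: runs — probe.gen 4->2; index.gen -77->-43; result -43.

New value of export.gen: -43.
Target commands that run: amber.gen, core.gen, export.gen, fold.gen, index.gen, probe.gen, trace.gen — 7 in total.
Values that change: amber.gen, core.gen, export.gen, fold.gen, gamma.txt, index.gen, probe.gen, trace.gen.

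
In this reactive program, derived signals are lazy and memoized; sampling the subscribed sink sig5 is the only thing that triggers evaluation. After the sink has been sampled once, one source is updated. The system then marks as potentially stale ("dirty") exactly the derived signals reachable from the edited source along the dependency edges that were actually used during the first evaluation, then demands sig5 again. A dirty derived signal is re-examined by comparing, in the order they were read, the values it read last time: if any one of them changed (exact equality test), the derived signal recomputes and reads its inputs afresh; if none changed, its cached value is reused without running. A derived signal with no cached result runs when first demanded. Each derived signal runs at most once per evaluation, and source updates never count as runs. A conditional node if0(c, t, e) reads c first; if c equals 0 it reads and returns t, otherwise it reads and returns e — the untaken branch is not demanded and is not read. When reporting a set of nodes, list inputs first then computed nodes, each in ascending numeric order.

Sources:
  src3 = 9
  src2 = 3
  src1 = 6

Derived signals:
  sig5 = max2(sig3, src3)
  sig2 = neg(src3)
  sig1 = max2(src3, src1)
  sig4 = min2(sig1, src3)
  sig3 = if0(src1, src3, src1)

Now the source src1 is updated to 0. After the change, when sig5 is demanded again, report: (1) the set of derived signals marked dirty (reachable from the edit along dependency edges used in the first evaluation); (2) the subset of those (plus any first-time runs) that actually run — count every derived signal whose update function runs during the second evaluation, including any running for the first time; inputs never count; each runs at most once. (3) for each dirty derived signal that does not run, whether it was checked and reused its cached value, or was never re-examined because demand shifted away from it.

First demand of the output computes:
  sig3 = if0(src1=6 -> else branch src1) = 6
  sig5 = max2(6, 9) = 9

After the edit, cleaning proceeds:
  sig3: a read changed (src1 6->0; src1 6->0) — executes, giving 9.
  sig5: a read changed (sig3 6->9) — executes, giving 9 — identical to its old value.

The edit dirties: sig3, sig5.
2 derived signals run: sig3, sig5.
No dirty derived signal escaped a run.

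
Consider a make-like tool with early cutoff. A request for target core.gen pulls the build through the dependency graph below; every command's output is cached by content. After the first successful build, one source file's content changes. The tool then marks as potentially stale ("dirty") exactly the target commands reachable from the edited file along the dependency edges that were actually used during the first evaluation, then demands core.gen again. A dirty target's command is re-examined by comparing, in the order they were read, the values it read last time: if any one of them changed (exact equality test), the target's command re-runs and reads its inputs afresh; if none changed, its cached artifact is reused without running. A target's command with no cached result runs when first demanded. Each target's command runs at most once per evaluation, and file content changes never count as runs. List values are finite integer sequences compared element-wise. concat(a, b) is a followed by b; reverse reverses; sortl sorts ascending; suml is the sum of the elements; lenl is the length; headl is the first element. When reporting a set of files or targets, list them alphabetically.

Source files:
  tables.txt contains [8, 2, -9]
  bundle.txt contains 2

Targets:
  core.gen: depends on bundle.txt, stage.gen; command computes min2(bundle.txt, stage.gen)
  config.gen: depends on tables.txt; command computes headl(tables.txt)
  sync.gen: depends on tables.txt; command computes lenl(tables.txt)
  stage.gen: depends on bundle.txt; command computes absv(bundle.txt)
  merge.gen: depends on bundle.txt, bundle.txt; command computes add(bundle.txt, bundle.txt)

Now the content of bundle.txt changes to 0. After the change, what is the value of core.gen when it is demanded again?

Demanding core.gen again yields 0.

First demand of the output computes:
  stage.gen = absv(2) = 2
  core.gen = min2(2, 2) = 2

After the edit, cleaning proceeds:
  stage.gen: a read changed (bundle.txt 2->0) — executes, giving 0.
  core.gen: a read changed (bundle.txt 2->0; stage.gen 2->0) — executes, giving 0.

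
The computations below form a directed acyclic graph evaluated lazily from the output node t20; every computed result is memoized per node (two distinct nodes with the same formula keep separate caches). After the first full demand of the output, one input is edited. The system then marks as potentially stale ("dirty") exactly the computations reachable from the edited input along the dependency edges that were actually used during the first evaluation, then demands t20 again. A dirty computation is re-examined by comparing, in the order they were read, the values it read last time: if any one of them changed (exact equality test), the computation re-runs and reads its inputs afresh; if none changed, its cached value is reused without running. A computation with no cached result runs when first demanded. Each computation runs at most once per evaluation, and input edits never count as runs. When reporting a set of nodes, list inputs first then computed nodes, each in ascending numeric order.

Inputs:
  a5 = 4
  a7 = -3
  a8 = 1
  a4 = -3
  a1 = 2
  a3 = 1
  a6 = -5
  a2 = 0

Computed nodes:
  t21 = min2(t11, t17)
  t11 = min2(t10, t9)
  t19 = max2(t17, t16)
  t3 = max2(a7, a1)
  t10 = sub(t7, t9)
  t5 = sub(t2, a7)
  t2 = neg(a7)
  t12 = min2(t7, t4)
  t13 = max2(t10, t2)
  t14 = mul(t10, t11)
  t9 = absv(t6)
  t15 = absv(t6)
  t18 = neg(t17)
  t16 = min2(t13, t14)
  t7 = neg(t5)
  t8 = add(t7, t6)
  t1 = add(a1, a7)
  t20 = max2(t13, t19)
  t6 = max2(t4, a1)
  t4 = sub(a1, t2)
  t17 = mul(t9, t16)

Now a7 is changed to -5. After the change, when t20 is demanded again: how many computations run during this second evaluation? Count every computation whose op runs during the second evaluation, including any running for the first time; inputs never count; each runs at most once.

First demand of the output computes:
  t2 = neg(-3) = 3
  t4 = sub(2, 3) = -1
  t5 = sub(3, -3) = 6
  t6 = max2(-1, 2) = 2
  t7 = neg(6) = -6
  t9 = absv(2) = 2
  t10 = sub(-6, 2) = -8
  t11 = min2(-8, 2) = -8
  t13 = max2(-8, 3) = 3
  t14 = mul(-8, -8) = 64
  t16 = min2(3, 64) = 3
  t17 = mul(2, 3) = 6
  t19 = max2(6, 3) = 6
  t20 = max2(3, 6) = 6

After the edit, cleaning proceeds:
  t2: a read changed (a7 -3->-5) — executes, giving 5.
  t4: a read changed (t2 3->5) — executes, giving -3.
  t5: a read changed (t2 3->5; a7 -3->-5) — executes, giving 10.
  t6: a read changed (t4 -1->-3) — executes, giving 2 — identical to its old value.
  t7: a read changed (t5 6->10) — executes, giving -10.
  t9: dirty, but its reads are unchanged (t6 unchanged); cached 2 stands.
  t10: a read changed (t7 -6->-10) — executes, giving -12.
  t11: a read changed (t10 -8->-12) — executes, giving -12.
  t13: a read changed (t10 -8->-12; t2 3->5) — executes, giving 5.
  t14: a read changed (t10 -8->-12; t11 -8->-12) — executes, giving 144.
  t16: a read changed (t13 3->5; t14 64->144) — executes, giving 5.
  t17: a read changed (t16 3->5) — executes, giving 10.
  t19: a read changed (t17 6->10; t16 3->5) — executes, giving 10.
  t20: a read changed (t13 3->5; t19 6->10) — executes, giving 10.

Note where the cutoff bites: t9 is checked, finds nothing changed, and keeps its cache.

13 computations run: t2, t4, t5, t6, t7, t10, t11, t13, t14, t16, t17, t19, t20.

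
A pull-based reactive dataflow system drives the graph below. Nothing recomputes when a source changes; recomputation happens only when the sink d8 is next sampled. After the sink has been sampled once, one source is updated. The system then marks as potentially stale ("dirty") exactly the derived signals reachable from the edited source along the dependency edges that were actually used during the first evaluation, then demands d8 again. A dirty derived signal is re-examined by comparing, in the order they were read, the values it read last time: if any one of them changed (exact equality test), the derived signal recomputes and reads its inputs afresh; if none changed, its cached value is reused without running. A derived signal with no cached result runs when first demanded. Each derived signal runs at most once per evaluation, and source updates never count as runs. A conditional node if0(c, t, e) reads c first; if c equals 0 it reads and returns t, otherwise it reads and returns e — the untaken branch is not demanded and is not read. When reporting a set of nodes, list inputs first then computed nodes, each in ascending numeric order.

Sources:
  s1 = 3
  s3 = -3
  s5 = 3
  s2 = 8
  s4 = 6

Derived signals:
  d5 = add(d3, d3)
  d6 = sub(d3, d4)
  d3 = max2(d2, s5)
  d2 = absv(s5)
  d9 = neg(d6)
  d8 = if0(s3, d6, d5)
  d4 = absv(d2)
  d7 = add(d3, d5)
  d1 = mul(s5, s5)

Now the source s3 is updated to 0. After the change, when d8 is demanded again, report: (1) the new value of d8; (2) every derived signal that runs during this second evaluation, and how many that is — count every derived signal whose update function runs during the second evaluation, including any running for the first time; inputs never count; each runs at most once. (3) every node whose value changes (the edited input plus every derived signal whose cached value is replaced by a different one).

First evaluation (everything demanded from the output):
  d2 = absv(3) = 3
  d3 = max2(3, 3) = 3
  d5 = add(3, 3) = 6
  d8 = if0(s3=-3 -> else branch d5) = 6

Propagation after the edit:
  d4: demanded for the first time — runs, produces 3.
  d6: demanded for the first time — runs, produces 0.
  d8: runs — s3 -3->0; result 0.

Key observation: a condition flipped, so demand reaches new nodes — d4, d6 run for the first time.

New value of d8: 0.
Derived signals that run: d4, d6, d8 — 3 in total.
Values that change: s3, d8.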